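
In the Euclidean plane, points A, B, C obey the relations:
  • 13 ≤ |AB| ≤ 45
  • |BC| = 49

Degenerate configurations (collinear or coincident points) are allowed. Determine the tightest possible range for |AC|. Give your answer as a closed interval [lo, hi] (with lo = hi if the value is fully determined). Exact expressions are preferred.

|AB| ∈ [13, 45]
|BC| ∈ {49}
|AC| ∈ [4, 94]

|AC| ∈ [4, 94]  (≈ [4.0000, 94.0000])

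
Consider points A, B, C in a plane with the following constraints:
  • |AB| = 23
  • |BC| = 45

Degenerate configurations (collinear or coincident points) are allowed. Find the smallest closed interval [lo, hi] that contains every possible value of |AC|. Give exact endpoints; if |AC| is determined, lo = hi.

|AB| ∈ {23}
|BC| ∈ {45}
|AC| ∈ [22, 68]

|AC| ∈ [22, 68]  (≈ [22.0000, 68.0000])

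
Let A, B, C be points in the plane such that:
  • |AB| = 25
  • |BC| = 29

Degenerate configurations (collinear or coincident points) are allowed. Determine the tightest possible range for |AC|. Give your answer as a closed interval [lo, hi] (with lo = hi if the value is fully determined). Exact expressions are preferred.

|AC| ∈ [4, 54]  (≈ [4.0000, 54.0000])

|AB| ∈ {25}
|BC| ∈ {29}
|AC| ∈ [4, 54]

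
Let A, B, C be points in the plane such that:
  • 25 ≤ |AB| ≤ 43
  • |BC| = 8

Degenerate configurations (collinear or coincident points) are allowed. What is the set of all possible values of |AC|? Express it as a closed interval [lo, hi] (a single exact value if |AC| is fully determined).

|AC| ∈ [17, 51]  (≈ [17.0000, 51.0000])

|AB| ∈ [25, 43]
|BC| ∈ {8}
|AC| ∈ [17, 51]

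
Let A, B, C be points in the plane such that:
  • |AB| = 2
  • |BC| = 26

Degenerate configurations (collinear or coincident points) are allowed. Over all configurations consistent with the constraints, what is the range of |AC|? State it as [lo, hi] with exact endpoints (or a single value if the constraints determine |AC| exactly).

|AC| ∈ [24, 28]  (≈ [24.0000, 28.0000])

|AB| ∈ {2}
|BC| ∈ {26}
|AC| ∈ [24, 28]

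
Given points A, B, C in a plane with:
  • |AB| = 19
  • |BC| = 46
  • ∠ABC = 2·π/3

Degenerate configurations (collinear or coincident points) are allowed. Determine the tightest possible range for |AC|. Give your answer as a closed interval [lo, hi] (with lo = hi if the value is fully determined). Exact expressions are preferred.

|AB| ∈ {19}
|BC| ∈ {46}
|AC| ∈ {√(3351)}

|AC| = √(3351)  (≈ 57.8878)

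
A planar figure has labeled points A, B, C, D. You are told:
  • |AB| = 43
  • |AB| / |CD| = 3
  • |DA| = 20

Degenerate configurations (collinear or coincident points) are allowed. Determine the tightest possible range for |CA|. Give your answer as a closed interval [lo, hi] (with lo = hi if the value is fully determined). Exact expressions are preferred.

|CA| ∈ [17/3, 103/3]  (≈ [5.6667, 34.3333])

|AB| ∈ {43}
|AD| ∈ {20}
|CD| ∈ {43/3}
|BD| ∈ [23, 63]
|AC| ∈ [17/3, 103/3]
|BC| ∈ [26/3, 232/3]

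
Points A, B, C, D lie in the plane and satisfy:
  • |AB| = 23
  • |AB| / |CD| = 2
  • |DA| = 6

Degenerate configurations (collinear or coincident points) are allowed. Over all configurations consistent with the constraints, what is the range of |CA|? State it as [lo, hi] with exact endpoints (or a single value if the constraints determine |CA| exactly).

|AB| ∈ {23}
|AD| ∈ {6}
|CD| ∈ {23/2}
|BD| ∈ [17, 29]
|AC| ∈ [11/2, 35/2]
|BC| ∈ [11/2, 81/2]

|CA| ∈ [11/2, 35/2]  (≈ [5.5000, 17.5000])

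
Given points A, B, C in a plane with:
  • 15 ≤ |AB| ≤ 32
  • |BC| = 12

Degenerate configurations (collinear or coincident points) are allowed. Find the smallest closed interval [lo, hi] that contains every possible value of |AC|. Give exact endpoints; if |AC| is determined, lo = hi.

|AC| ∈ [3, 44]  (≈ [3.0000, 44.0000])

|AB| ∈ [15, 32]
|BC| ∈ {12}
|AC| ∈ [3, 44]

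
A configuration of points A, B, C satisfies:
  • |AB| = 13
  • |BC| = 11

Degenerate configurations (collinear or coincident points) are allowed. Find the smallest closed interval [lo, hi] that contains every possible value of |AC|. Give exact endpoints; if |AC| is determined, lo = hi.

|AB| ∈ {13}
|BC| ∈ {11}
|AC| ∈ [2, 24]

|AC| ∈ [2, 24]  (≈ [2.0000, 24.0000])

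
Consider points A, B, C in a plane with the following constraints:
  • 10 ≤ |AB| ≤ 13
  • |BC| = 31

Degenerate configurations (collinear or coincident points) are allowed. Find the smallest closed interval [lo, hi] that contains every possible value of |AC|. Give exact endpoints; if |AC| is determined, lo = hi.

|AC| ∈ [18, 44]  (≈ [18.0000, 44.0000])

|AB| ∈ [10, 13]
|BC| ∈ {31}
|AC| ∈ [18, 44]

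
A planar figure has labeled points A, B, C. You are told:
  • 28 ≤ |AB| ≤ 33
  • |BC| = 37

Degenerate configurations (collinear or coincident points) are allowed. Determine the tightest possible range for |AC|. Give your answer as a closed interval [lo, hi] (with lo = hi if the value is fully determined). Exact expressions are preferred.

|AB| ∈ [28, 33]
|BC| ∈ {37}
|AC| ∈ [4, 70]

|AC| ∈ [4, 70]  (≈ [4.0000, 70.0000])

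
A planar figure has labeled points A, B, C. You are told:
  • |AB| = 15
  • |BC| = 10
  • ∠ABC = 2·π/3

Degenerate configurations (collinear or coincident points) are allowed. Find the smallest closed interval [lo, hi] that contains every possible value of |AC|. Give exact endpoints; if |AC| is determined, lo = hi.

|AB| ∈ {15}
|BC| ∈ {10}
|AC| ∈ {5·√(19)}

|AC| = 5·√(19)  (≈ 21.7945)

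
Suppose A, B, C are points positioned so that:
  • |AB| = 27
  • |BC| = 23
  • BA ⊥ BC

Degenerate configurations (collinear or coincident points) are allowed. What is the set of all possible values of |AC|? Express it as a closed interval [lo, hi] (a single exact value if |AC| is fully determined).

|AB| ∈ {27}
|BC| ∈ {23}
|AC| ∈ {√(1258)}

|AC| = √(1258)  (≈ 35.4683)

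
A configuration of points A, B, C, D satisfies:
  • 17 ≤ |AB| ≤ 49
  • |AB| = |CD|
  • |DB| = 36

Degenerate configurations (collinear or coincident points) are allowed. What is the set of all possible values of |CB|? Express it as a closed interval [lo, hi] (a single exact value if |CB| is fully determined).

|CB| ∈ [0, 85]  (≈ [0.0000, 85.0000])

|AB| ∈ [17, 49]
|BD| ∈ {36}
|CD| ∈ [17, 49]
|AD| ∈ [0, 85]
|BC| ∈ [0, 85]
|AC| ∈ [0, 134]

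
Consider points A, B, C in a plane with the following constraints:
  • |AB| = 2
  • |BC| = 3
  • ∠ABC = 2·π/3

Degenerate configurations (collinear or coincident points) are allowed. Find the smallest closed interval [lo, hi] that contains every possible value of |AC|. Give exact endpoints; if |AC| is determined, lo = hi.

|AB| ∈ {2}
|BC| ∈ {3}
|AC| ∈ {√(19)}

|AC| = √(19)  (≈ 4.3589)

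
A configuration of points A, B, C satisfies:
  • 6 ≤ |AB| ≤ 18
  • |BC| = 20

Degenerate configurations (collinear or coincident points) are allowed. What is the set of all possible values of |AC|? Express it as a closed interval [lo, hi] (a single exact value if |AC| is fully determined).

|AB| ∈ [6, 18]
|BC| ∈ {20}
|AC| ∈ [2, 38]

|AC| ∈ [2, 38]  (≈ [2.0000, 38.0000])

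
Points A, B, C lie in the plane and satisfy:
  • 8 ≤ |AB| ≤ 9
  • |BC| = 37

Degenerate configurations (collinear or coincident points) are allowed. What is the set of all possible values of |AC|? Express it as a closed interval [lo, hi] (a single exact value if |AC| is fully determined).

|AB| ∈ [8, 9]
|BC| ∈ {37}
|AC| ∈ [28, 46]

|AC| ∈ [28, 46]  (≈ [28.0000, 46.0000])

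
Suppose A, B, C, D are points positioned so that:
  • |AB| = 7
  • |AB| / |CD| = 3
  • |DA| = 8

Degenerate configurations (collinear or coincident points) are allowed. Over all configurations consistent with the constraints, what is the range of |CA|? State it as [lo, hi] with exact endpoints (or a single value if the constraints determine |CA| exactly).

|AB| ∈ {7}
|AD| ∈ {8}
|CD| ∈ {7/3}
|BD| ∈ [1, 15]
|AC| ∈ [17/3, 31/3]
|BC| ∈ [0, 52/3]

|CA| ∈ [17/3, 31/3]  (≈ [5.6667, 10.3333])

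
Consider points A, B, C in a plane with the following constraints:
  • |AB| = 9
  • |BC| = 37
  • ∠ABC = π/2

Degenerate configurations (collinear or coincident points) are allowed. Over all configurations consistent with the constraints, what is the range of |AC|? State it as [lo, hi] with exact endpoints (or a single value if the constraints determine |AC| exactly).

|AB| ∈ {9}
|BC| ∈ {37}
|AC| ∈ {5·√(58)}

|AC| = 5·√(58)  (≈ 38.0789)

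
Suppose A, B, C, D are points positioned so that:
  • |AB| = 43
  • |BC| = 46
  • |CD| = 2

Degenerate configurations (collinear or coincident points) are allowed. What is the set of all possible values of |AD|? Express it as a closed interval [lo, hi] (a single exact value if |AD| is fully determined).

|AD| ∈ [1, 91]  (≈ [1.0000, 91.0000])

|AB| ∈ {43}
|BC| ∈ {46}
|CD| ∈ {2}
|AC| ∈ [3, 89]
|BD| ∈ [44, 48]
|AD| ∈ [1, 91]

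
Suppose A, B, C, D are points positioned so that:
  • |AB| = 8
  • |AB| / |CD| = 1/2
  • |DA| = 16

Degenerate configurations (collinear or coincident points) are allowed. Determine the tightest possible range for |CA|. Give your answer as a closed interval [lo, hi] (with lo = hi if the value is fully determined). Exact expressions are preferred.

|CA| ∈ [0, 32]  (≈ [0.0000, 32.0000])

|AB| ∈ {8}
|AD| ∈ {16}
|CD| ∈ {16}
|BD| ∈ [8, 24]
|AC| ∈ [0, 32]
|BC| ∈ [0, 40]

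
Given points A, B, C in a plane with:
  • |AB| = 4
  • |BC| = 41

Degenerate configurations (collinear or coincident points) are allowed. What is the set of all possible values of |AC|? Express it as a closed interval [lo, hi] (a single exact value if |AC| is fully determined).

|AC| ∈ [37, 45]  (≈ [37.0000, 45.0000])

|AB| ∈ {4}
|BC| ∈ {41}
|AC| ∈ [37, 45]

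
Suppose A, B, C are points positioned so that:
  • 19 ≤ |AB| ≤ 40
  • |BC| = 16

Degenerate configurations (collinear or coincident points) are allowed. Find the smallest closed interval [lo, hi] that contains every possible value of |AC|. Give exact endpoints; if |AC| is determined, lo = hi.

|AC| ∈ [3, 56]  (≈ [3.0000, 56.0000])

|AB| ∈ [19, 40]
|BC| ∈ {16}
|AC| ∈ [3, 56]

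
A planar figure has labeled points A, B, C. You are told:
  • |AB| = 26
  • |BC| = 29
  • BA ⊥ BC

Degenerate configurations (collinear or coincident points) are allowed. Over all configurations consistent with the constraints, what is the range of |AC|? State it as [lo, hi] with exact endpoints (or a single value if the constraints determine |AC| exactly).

|AB| ∈ {26}
|BC| ∈ {29}
|AC| ∈ {√(1517)}

|AC| = √(1517)  (≈ 38.9487)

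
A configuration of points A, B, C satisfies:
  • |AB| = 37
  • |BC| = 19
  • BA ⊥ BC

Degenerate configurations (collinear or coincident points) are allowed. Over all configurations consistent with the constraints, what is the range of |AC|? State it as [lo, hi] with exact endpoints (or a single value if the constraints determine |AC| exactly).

|AC| = √(1730)  (≈ 41.5933)

|AB| ∈ {37}
|BC| ∈ {19}
|AC| ∈ {√(1730)}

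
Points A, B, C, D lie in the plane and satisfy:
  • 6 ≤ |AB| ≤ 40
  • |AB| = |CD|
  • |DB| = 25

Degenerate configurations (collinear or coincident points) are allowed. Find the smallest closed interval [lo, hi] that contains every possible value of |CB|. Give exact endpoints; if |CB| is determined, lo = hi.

|AB| ∈ [6, 40]
|BD| ∈ {25}
|CD| ∈ [6, 40]
|AD| ∈ [0, 65]
|BC| ∈ [0, 65]
|AC| ∈ [0, 105]

|CB| ∈ [0, 65]  (≈ [0.0000, 65.0000])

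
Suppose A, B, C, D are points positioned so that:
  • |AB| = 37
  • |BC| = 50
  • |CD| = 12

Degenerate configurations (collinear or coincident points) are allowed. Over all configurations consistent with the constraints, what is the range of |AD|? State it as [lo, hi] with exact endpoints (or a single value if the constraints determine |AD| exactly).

|AD| ∈ [1, 99]  (≈ [1.0000, 99.0000])

|AB| ∈ {37}
|BC| ∈ {50}
|CD| ∈ {12}
|AC| ∈ [13, 87]
|BD| ∈ [38, 62]
|AD| ∈ [1, 99]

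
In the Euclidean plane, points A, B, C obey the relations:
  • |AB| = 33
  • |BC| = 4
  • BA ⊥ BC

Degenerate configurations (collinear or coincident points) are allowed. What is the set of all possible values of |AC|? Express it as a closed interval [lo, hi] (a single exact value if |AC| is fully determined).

|AB| ∈ {33}
|BC| ∈ {4}
|AC| ∈ {√(1105)}

|AC| = √(1105)  (≈ 33.2415)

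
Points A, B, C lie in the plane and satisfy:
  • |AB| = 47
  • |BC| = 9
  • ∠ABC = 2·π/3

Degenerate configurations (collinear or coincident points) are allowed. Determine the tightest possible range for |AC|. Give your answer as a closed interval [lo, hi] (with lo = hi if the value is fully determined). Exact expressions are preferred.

|AB| ∈ {47}
|BC| ∈ {9}
|AC| ∈ {√(2713)}

|AC| = √(2713)  (≈ 52.0865)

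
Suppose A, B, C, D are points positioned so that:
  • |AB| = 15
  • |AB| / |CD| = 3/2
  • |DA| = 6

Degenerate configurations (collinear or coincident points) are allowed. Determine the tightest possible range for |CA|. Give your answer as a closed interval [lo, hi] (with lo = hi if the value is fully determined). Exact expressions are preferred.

|CA| ∈ [4, 16]  (≈ [4.0000, 16.0000])

|AB| ∈ {15}
|AD| ∈ {6}
|CD| ∈ {10}
|BD| ∈ [9, 21]
|AC| ∈ [4, 16]
|BC| ∈ [0, 31]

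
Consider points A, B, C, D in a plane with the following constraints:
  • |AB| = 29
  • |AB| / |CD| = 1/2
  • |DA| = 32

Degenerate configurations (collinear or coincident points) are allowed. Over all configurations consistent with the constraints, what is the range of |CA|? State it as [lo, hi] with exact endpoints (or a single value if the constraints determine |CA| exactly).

|AB| ∈ {29}
|AD| ∈ {32}
|CD| ∈ {58}
|BD| ∈ [3, 61]
|AC| ∈ [26, 90]
|BC| ∈ [0, 119]

|CA| ∈ [26, 90]  (≈ [26.0000, 90.0000])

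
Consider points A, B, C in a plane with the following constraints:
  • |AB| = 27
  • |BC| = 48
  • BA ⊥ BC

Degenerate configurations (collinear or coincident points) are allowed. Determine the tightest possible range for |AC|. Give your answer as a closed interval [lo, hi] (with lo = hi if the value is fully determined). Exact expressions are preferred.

|AC| = 3·√(337)  (≈ 55.0727)

|AB| ∈ {27}
|BC| ∈ {48}
|AC| ∈ {3·√(337)}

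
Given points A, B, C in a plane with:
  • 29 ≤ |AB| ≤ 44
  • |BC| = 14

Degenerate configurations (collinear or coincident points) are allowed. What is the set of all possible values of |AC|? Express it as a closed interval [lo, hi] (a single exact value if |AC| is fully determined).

|AC| ∈ [15, 58]  (≈ [15.0000, 58.0000])

|AB| ∈ [29, 44]
|BC| ∈ {14}
|AC| ∈ [15, 58]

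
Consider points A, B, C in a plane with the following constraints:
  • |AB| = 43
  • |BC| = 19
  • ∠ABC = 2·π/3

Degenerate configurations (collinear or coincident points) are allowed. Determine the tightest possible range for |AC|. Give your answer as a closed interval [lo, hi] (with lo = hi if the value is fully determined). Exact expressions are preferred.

|AB| ∈ {43}
|BC| ∈ {19}
|AC| ∈ {√(3027)}

|AC| = √(3027)  (≈ 55.0182)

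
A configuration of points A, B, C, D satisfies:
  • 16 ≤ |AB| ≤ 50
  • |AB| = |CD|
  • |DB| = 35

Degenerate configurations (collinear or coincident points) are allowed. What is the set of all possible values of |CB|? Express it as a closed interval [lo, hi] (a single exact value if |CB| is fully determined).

|CB| ∈ [0, 85]  (≈ [0.0000, 85.0000])

|AB| ∈ [16, 50]
|BD| ∈ {35}
|CD| ∈ [16, 50]
|AD| ∈ [0, 85]
|BC| ∈ [0, 85]
|AC| ∈ [0, 135]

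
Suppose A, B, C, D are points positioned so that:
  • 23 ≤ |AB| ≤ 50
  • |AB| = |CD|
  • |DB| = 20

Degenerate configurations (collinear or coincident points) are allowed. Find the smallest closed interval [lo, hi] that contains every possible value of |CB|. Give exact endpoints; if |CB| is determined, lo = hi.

|AB| ∈ [23, 50]
|BD| ∈ {20}
|CD| ∈ [23, 50]
|AD| ∈ [3, 70]
|BC| ∈ [3, 70]
|AC| ∈ [0, 120]

|CB| ∈ [3, 70]  (≈ [3.0000, 70.0000])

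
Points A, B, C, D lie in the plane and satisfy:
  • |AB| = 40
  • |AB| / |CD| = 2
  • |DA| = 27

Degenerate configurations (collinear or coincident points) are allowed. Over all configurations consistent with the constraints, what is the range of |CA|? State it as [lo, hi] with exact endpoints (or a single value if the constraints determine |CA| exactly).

|CA| ∈ [7, 47]  (≈ [7.0000, 47.0000])

|AB| ∈ {40}
|AD| ∈ {27}
|CD| ∈ {20}
|BD| ∈ [13, 67]
|AC| ∈ [7, 47]
|BC| ∈ [0, 87]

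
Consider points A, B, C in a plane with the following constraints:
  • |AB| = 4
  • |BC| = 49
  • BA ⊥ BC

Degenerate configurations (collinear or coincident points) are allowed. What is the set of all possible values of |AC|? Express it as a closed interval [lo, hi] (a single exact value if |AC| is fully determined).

|AB| ∈ {4}
|BC| ∈ {49}
|AC| ∈ {√(2417)}

|AC| = √(2417)  (≈ 49.1630)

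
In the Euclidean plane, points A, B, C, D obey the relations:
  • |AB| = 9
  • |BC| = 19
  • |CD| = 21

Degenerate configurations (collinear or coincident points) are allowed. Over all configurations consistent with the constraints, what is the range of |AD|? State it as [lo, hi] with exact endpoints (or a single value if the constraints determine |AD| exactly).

|AD| ∈ [0, 49]  (≈ [0.0000, 49.0000])

|AB| ∈ {9}
|BC| ∈ {19}
|CD| ∈ {21}
|AC| ∈ [10, 28]
|BD| ∈ [2, 40]
|AD| ∈ [0, 49]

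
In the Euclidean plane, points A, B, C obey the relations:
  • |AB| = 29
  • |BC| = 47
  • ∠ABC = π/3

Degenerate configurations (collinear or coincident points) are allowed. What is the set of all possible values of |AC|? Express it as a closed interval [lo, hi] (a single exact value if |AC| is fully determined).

|AB| ∈ {29}
|BC| ∈ {47}
|AC| ∈ {√(1687)}

|AC| = √(1687)  (≈ 41.0731)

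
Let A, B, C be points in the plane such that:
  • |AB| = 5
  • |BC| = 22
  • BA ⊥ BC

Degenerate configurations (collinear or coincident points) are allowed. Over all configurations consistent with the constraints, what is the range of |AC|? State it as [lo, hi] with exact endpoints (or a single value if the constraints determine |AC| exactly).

|AB| ∈ {5}
|BC| ∈ {22}
|AC| ∈ {√(509)}

|AC| = √(509)  (≈ 22.5610)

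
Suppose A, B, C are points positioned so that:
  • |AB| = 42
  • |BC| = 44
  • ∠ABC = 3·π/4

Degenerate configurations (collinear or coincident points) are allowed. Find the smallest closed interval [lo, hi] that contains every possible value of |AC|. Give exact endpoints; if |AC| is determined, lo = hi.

|AC| = 2·√(462·√(2) + 925)  (≈ 79.4573)

|AB| ∈ {42}
|BC| ∈ {44}
|AC| ∈ {2·√(462·√(2) + 925)}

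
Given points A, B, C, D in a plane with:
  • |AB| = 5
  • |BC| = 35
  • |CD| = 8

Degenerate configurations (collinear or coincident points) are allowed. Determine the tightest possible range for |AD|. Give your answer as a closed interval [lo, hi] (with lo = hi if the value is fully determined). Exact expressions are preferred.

|AB| ∈ {5}
|BC| ∈ {35}
|CD| ∈ {8}
|AC| ∈ [30, 40]
|BD| ∈ [27, 43]
|AD| ∈ [22, 48]

|AD| ∈ [22, 48]  (≈ [22.0000, 48.0000])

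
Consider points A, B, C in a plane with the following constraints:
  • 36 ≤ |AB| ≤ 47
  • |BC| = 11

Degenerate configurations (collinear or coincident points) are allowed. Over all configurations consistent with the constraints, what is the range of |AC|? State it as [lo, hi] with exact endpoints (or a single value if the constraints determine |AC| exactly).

|AC| ∈ [25, 58]  (≈ [25.0000, 58.0000])

|AB| ∈ [36, 47]
|BC| ∈ {11}
|AC| ∈ [25, 58]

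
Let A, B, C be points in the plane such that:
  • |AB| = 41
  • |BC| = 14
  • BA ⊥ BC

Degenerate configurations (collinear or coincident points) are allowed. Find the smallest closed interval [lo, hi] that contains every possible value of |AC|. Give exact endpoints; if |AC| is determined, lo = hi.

|AB| ∈ {41}
|BC| ∈ {14}
|AC| ∈ {√(1877)}

|AC| = √(1877)  (≈ 43.3244)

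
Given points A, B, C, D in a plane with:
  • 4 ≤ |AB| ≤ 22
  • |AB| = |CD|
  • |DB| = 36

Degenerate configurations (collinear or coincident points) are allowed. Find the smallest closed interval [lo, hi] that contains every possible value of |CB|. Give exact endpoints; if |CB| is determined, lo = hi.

|CB| ∈ [14, 58]  (≈ [14.0000, 58.0000])

|AB| ∈ [4, 22]
|BD| ∈ {36}
|CD| ∈ [4, 22]
|AD| ∈ [14, 58]
|BC| ∈ [14, 58]
|AC| ∈ [0, 80]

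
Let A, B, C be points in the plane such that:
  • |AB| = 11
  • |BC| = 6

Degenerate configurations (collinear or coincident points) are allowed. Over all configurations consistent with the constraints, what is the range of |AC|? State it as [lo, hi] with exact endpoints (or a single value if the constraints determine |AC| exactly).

|AC| ∈ [5, 17]  (≈ [5.0000, 17.0000])

|AB| ∈ {11}
|BC| ∈ {6}
|AC| ∈ [5, 17]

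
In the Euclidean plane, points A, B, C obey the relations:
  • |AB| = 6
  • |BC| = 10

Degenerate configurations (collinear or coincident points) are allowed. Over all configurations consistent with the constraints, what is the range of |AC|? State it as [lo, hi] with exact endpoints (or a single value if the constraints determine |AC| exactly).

|AB| ∈ {6}
|BC| ∈ {10}
|AC| ∈ [4, 16]

|AC| ∈ [4, 16]  (≈ [4.0000, 16.0000])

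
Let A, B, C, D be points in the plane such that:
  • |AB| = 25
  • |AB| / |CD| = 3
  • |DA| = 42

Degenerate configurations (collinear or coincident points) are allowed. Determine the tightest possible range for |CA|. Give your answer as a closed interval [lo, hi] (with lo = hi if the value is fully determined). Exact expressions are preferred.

|CA| ∈ [101/3, 151/3]  (≈ [33.6667, 50.3333])

|AB| ∈ {25}
|AD| ∈ {42}
|CD| ∈ {25/3}
|BD| ∈ [17, 67]
|AC| ∈ [101/3, 151/3]
|BC| ∈ [26/3, 226/3]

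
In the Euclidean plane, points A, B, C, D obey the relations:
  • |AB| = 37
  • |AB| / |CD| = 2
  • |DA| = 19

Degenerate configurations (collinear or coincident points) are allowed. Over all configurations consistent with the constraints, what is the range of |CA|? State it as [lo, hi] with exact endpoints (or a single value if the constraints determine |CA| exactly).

|AB| ∈ {37}
|AD| ∈ {19}
|CD| ∈ {37/2}
|BD| ∈ [18, 56]
|AC| ∈ [1/2, 75/2]
|BC| ∈ [0, 149/2]

|CA| ∈ [1/2, 75/2]  (≈ [0.5000, 37.5000])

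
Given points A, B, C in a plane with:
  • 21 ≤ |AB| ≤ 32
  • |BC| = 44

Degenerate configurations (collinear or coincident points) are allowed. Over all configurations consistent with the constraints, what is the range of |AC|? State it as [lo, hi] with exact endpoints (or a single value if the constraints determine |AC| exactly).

|AB| ∈ [21, 32]
|BC| ∈ {44}
|AC| ∈ [12, 76]

|AC| ∈ [12, 76]  (≈ [12.0000, 76.0000])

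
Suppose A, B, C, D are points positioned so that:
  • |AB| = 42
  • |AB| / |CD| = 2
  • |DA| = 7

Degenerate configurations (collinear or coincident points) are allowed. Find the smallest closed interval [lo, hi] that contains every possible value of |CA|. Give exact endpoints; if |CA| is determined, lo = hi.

|CA| ∈ [14, 28]  (≈ [14.0000, 28.0000])

|AB| ∈ {42}
|AD| ∈ {7}
|CD| ∈ {21}
|BD| ∈ [35, 49]
|AC| ∈ [14, 28]
|BC| ∈ [14, 70]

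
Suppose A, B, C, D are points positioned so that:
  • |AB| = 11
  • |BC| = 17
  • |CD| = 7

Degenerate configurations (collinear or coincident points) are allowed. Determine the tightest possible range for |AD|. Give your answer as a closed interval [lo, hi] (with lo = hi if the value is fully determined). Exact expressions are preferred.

|AD| ∈ [0, 35]  (≈ [0.0000, 35.0000])

|AB| ∈ {11}
|BC| ∈ {17}
|CD| ∈ {7}
|AC| ∈ [6, 28]
|BD| ∈ [10, 24]
|AD| ∈ [0, 35]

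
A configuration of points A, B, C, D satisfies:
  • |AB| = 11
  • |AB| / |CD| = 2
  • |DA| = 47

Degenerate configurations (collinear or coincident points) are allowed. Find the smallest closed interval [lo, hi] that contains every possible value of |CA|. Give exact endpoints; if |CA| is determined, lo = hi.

|AB| ∈ {11}
|AD| ∈ {47}
|CD| ∈ {11/2}
|BD| ∈ [36, 58]
|AC| ∈ [83/2, 105/2]
|BC| ∈ [61/2, 127/2]

|CA| ∈ [83/2, 105/2]  (≈ [41.5000, 52.5000])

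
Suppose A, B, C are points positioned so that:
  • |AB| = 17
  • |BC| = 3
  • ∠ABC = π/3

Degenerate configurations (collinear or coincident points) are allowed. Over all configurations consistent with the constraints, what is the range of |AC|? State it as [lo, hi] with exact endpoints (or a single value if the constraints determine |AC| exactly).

|AB| ∈ {17}
|BC| ∈ {3}
|AC| ∈ {√(247)}

|AC| = √(247)  (≈ 15.7162)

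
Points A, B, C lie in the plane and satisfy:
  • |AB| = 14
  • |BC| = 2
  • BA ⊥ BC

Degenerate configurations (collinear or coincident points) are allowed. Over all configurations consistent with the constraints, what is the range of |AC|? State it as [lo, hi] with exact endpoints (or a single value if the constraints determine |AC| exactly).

|AB| ∈ {14}
|BC| ∈ {2}
|AC| ∈ {10·√(2)}

|AC| = 10·√(2)  (≈ 14.1421)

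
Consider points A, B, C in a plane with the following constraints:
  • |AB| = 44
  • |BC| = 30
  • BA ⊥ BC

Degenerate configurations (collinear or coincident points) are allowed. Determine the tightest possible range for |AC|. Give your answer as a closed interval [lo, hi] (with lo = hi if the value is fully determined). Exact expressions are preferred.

|AC| = 2·√(709)  (≈ 53.2541)

|AB| ∈ {44}
|BC| ∈ {30}
|AC| ∈ {2·√(709)}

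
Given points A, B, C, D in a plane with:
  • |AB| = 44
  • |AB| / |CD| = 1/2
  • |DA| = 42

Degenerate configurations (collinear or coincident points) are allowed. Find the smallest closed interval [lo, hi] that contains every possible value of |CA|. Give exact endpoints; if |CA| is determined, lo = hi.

|CA| ∈ [46, 130]  (≈ [46.0000, 130.0000])

|AB| ∈ {44}
|AD| ∈ {42}
|CD| ∈ {88}
|BD| ∈ [2, 86]
|AC| ∈ [46, 130]
|BC| ∈ [2, 174]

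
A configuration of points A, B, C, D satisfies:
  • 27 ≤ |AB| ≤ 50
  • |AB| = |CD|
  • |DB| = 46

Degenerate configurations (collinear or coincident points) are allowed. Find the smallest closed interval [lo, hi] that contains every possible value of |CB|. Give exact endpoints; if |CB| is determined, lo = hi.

|CB| ∈ [0, 96]  (≈ [0.0000, 96.0000])

|AB| ∈ [27, 50]
|BD| ∈ {46}
|CD| ∈ [27, 50]
|AD| ∈ [0, 96]
|BC| ∈ [0, 96]
|AC| ∈ [0, 146]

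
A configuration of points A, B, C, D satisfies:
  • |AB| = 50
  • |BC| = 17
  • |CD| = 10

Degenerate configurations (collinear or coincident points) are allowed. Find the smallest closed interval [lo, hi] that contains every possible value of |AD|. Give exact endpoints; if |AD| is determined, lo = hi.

|AD| ∈ [23, 77]  (≈ [23.0000, 77.0000])

|AB| ∈ {50}
|BC| ∈ {17}
|CD| ∈ {10}
|AC| ∈ [33, 67]
|BD| ∈ [7, 27]
|AD| ∈ [23, 77]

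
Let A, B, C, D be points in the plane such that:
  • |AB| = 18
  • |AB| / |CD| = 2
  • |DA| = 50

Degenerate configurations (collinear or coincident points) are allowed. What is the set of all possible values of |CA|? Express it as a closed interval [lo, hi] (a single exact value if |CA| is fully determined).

|CA| ∈ [41, 59]  (≈ [41.0000, 59.0000])

|AB| ∈ {18}
|AD| ∈ {50}
|CD| ∈ {9}
|BD| ∈ [32, 68]
|AC| ∈ [41, 59]
|BC| ∈ [23, 77]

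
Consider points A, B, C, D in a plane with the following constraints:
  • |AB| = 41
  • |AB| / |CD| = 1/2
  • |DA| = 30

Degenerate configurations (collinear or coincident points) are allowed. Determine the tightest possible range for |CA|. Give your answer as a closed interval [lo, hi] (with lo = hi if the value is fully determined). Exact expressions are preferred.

|CA| ∈ [52, 112]  (≈ [52.0000, 112.0000])

|AB| ∈ {41}
|AD| ∈ {30}
|CD| ∈ {82}
|BD| ∈ [11, 71]
|AC| ∈ [52, 112]
|BC| ∈ [11, 153]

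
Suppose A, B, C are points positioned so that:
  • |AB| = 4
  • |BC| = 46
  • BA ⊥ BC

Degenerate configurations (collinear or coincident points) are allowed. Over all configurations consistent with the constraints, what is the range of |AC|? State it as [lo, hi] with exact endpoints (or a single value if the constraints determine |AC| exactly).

|AB| ∈ {4}
|BC| ∈ {46}
|AC| ∈ {2·√(533)}

|AC| = 2·√(533)  (≈ 46.1736)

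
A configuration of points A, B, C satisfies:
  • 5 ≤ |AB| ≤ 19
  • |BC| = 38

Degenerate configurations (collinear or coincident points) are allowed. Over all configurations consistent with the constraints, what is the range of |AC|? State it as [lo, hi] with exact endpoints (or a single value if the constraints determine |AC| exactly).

|AC| ∈ [19, 57]  (≈ [19.0000, 57.0000])

|AB| ∈ [5, 19]
|BC| ∈ {38}
|AC| ∈ [19, 57]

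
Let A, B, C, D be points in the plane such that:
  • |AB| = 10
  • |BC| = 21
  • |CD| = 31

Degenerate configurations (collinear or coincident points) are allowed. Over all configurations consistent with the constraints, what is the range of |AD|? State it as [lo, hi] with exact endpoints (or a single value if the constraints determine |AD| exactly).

|AB| ∈ {10}
|BC| ∈ {21}
|CD| ∈ {31}
|AC| ∈ [11, 31]
|BD| ∈ [10, 52]
|AD| ∈ [0, 62]

|AD| ∈ [0, 62]  (≈ [0.0000, 62.0000])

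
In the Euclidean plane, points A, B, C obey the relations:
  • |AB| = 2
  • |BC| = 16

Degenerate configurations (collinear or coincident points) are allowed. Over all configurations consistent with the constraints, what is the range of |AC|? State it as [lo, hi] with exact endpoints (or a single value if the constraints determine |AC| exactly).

|AB| ∈ {2}
|BC| ∈ {16}
|AC| ∈ [14, 18]

|AC| ∈ [14, 18]  (≈ [14.0000, 18.0000])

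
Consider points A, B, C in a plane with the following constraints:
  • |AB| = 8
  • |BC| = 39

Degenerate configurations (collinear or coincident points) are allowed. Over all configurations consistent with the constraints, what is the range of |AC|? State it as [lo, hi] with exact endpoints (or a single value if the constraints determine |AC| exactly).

|AC| ∈ [31, 47]  (≈ [31.0000, 47.0000])

|AB| ∈ {8}
|BC| ∈ {39}
|AC| ∈ [31, 47]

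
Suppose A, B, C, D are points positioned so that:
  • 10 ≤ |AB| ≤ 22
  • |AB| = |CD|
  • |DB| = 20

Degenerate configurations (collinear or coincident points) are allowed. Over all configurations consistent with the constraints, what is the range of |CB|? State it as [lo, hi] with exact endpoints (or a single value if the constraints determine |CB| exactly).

|AB| ∈ [10, 22]
|BD| ∈ {20}
|CD| ∈ [10, 22]
|AD| ∈ [0, 42]
|BC| ∈ [0, 42]
|AC| ∈ [0, 64]

|CB| ∈ [0, 42]  (≈ [0.0000, 42.0000])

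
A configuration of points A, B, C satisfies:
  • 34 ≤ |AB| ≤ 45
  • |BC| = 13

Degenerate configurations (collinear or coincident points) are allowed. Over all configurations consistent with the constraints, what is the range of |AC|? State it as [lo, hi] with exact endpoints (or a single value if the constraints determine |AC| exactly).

|AB| ∈ [34, 45]
|BC| ∈ {13}
|AC| ∈ [21, 58]

|AC| ∈ [21, 58]  (≈ [21.0000, 58.0000])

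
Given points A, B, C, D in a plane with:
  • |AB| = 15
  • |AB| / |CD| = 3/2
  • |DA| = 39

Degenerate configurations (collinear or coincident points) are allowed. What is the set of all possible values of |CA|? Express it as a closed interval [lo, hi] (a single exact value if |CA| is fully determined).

|AB| ∈ {15}
|AD| ∈ {39}
|CD| ∈ {10}
|BD| ∈ [24, 54]
|AC| ∈ [29, 49]
|BC| ∈ [14, 64]

|CA| ∈ [29, 49]  (≈ [29.0000, 49.0000])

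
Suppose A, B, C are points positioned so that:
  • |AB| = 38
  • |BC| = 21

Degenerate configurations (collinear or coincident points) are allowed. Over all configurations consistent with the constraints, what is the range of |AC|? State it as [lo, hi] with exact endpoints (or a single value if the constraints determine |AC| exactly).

|AC| ∈ [17, 59]  (≈ [17.0000, 59.0000])

|AB| ∈ {38}
|BC| ∈ {21}
|AC| ∈ [17, 59]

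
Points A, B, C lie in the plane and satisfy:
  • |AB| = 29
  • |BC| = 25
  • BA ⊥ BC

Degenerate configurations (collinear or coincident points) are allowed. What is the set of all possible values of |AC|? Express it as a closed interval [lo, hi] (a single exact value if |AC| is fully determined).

|AC| = √(1466)  (≈ 38.2884)

|AB| ∈ {29}
|BC| ∈ {25}
|AC| ∈ {√(1466)}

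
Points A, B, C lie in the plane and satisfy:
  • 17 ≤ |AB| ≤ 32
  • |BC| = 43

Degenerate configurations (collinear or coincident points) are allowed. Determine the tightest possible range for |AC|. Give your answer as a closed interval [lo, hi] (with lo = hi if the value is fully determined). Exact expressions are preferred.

|AB| ∈ [17, 32]
|BC| ∈ {43}
|AC| ∈ [11, 75]

|AC| ∈ [11, 75]  (≈ [11.0000, 75.0000])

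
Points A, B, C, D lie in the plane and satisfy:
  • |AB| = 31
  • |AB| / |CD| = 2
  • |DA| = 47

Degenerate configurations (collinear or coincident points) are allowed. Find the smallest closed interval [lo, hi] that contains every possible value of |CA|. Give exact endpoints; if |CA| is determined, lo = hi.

|CA| ∈ [63/2, 125/2]  (≈ [31.5000, 62.5000])

|AB| ∈ {31}
|AD| ∈ {47}
|CD| ∈ {31/2}
|BD| ∈ [16, 78]
|AC| ∈ [63/2, 125/2]
|BC| ∈ [1/2, 187/2]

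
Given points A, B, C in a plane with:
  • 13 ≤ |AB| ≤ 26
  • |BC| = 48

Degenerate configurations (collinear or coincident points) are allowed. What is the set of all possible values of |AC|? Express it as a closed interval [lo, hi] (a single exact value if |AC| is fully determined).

|AB| ∈ [13, 26]
|BC| ∈ {48}
|AC| ∈ [22, 74]

|AC| ∈ [22, 74]  (≈ [22.0000, 74.0000])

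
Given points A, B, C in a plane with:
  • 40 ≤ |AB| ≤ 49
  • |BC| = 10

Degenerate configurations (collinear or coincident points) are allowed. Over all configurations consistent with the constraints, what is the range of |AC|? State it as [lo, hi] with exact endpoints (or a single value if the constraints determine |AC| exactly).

|AB| ∈ [40, 49]
|BC| ∈ {10}
|AC| ∈ [30, 59]

|AC| ∈ [30, 59]  (≈ [30.0000, 59.0000])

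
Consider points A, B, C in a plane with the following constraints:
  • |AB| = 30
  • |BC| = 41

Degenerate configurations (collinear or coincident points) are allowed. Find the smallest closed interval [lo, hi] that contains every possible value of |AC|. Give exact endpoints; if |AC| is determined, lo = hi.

|AB| ∈ {30}
|BC| ∈ {41}
|AC| ∈ [11, 71]

|AC| ∈ [11, 71]  (≈ [11.0000, 71.0000])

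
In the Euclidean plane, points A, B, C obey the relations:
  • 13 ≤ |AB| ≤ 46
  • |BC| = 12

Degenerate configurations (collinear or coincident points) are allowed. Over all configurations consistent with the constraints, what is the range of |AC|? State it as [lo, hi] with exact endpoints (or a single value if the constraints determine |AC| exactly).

|AC| ∈ [1, 58]  (≈ [1.0000, 58.0000])

|AB| ∈ [13, 46]
|BC| ∈ {12}
|AC| ∈ [1, 58]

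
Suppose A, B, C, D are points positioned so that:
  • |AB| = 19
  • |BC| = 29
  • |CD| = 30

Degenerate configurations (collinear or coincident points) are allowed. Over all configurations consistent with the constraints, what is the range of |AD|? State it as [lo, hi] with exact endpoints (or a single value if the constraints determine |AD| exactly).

|AD| ∈ [0, 78]  (≈ [0.0000, 78.0000])

|AB| ∈ {19}
|BC| ∈ {29}
|CD| ∈ {30}
|AC| ∈ [10, 48]
|BD| ∈ [1, 59]
|AD| ∈ [0, 78]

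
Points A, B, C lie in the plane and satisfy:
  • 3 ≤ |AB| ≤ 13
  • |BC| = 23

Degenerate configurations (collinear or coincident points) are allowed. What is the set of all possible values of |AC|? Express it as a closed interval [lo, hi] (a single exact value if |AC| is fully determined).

|AB| ∈ [3, 13]
|BC| ∈ {23}
|AC| ∈ [10, 36]

|AC| ∈ [10, 36]  (≈ [10.0000, 36.0000])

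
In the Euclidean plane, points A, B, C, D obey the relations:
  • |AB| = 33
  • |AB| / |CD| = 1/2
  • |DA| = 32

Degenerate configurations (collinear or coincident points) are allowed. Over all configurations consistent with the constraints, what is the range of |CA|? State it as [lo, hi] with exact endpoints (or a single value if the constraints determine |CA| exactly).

|CA| ∈ [34, 98]  (≈ [34.0000, 98.0000])

|AB| ∈ {33}
|AD| ∈ {32}
|CD| ∈ {66}
|BD| ∈ [1, 65]
|AC| ∈ [34, 98]
|BC| ∈ [1, 131]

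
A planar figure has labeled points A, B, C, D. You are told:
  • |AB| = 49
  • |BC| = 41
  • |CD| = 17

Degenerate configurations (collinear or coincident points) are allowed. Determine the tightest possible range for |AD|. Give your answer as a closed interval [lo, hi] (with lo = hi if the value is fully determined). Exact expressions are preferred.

|AB| ∈ {49}
|BC| ∈ {41}
|CD| ∈ {17}
|AC| ∈ [8, 90]
|BD| ∈ [24, 58]
|AD| ∈ [0, 107]

|AD| ∈ [0, 107]  (≈ [0.0000, 107.0000])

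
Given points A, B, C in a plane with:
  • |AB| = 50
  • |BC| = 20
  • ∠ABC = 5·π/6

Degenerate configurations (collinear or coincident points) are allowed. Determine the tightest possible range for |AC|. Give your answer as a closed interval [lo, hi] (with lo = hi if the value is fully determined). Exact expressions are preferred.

|AC| = 10·√(10·√(3) + 29)  (≈ 68.0592)

|AB| ∈ {50}
|BC| ∈ {20}
|AC| ∈ {10·√(10·√(3) + 29)}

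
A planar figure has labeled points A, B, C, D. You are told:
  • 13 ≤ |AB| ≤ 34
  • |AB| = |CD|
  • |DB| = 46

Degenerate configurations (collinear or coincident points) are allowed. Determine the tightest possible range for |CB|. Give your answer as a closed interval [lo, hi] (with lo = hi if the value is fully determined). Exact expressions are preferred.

|AB| ∈ [13, 34]
|BD| ∈ {46}
|CD| ∈ [13, 34]
|AD| ∈ [12, 80]
|BC| ∈ [12, 80]
|AC| ∈ [0, 114]

|CB| ∈ [12, 80]  (≈ [12.0000, 80.0000])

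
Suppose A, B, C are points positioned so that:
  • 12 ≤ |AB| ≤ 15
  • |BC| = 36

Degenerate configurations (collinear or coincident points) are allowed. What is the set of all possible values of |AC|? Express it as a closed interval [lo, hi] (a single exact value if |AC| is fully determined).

|AC| ∈ [21, 51]  (≈ [21.0000, 51.0000])

|AB| ∈ [12, 15]
|BC| ∈ {36}
|AC| ∈ [21, 51]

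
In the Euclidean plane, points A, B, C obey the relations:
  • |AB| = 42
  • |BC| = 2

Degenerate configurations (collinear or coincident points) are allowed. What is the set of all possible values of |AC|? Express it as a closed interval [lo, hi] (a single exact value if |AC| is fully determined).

|AB| ∈ {42}
|BC| ∈ {2}
|AC| ∈ [40, 44]

|AC| ∈ [40, 44]  (≈ [40.0000, 44.0000])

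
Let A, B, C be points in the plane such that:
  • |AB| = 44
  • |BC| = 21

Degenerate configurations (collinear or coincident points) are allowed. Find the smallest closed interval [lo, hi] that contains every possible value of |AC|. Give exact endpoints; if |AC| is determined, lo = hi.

|AC| ∈ [23, 65]  (≈ [23.0000, 65.0000])

|AB| ∈ {44}
|BC| ∈ {21}
|AC| ∈ [23, 65]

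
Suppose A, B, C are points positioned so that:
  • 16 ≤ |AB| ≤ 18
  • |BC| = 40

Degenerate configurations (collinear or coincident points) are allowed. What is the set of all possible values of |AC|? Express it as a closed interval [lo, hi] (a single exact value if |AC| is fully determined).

|AB| ∈ [16, 18]
|BC| ∈ {40}
|AC| ∈ [22, 58]

|AC| ∈ [22, 58]  (≈ [22.0000, 58.0000])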